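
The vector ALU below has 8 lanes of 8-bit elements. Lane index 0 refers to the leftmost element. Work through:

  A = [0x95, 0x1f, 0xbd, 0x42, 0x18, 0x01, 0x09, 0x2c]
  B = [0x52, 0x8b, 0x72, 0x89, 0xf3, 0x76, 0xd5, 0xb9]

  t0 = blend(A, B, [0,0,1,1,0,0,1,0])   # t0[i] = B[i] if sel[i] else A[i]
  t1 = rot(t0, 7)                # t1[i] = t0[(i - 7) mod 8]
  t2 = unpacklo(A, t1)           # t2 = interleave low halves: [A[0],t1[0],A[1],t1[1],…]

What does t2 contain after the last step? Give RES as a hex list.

t0 = [0x95, 0x1f, 0x72, 0x89, 0x18, 0x01, 0xd5, 0x2c]
t1 = [0x1f, 0x72, 0x89, 0x18, 0x01, 0xd5, 0x2c, 0x95]
t2 = [0x95, 0x1f, 0x1f, 0x72, 0xbd, 0x89, 0x42, 0x18]

RES = [0x95, 0x1f, 0x1f, 0x72, 0xbd, 0x89, 0x42, 0x18]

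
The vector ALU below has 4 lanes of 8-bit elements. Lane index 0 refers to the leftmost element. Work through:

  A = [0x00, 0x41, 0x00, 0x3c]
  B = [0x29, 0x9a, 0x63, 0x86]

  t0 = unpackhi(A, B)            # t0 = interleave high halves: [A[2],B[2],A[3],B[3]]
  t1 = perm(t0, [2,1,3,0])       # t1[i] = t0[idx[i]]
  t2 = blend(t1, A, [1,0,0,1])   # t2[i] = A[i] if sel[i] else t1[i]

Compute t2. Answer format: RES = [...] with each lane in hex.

RES = [0x00, 0x63, 0x86, 0x3c]

t0 = [0x00, 0x63, 0x3c, 0x86]
t1 = [0x3c, 0x63, 0x86, 0x00]
t2 = [0x00, 0x63, 0x86, 0x3c]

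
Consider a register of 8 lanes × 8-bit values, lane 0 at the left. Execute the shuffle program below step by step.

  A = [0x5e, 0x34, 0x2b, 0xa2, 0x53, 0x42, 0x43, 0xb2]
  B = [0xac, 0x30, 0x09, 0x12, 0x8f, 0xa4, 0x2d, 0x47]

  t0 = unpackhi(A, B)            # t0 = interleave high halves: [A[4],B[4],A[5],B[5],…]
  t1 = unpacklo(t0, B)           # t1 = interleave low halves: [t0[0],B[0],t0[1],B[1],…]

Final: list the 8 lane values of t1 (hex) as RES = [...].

RES = [ 0x53  0xac  0x8f  0x30  0x42  0x09  0xa4  0x12 ]

t0 = [0x53, 0x8f, 0x42, 0xa4, 0x43, 0x2d, 0xb2, 0x47]
t1 = [0x53, 0xac, 0x8f, 0x30, 0x42, 0x09, 0xa4, 0x12]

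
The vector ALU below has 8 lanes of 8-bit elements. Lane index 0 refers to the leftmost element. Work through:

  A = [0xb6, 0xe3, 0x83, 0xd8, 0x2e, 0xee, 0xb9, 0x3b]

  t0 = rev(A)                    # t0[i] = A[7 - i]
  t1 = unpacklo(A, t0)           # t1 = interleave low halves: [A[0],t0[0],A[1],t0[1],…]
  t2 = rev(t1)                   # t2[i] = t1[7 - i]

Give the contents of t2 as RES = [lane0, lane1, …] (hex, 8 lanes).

RES = [0x2e, 0xd8, 0xee, 0x83, 0xb9, 0xe3, 0x3b, 0xb6]

  t0: 3b b9 ee 2e d8 83 e3 b6
  t1: b6 3b e3 b9 83 ee d8 2e
  t2: 2e d8 ee 83 b9 e3 3b b6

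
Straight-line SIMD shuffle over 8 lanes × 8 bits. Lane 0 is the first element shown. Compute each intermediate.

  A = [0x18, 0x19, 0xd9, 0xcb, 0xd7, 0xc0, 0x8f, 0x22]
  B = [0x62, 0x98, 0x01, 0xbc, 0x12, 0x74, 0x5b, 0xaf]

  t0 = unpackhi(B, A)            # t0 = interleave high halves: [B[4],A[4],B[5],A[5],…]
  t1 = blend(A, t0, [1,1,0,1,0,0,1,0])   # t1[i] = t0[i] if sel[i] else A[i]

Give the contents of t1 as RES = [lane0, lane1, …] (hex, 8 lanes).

t0 = [0x12, 0xd7, 0x74, 0xc0, 0x5b, 0x8f, 0xaf, 0x22]
t1 = [0x12, 0xd7, 0xd9, 0xc0, 0xd7, 0xc0, 0xaf, 0x22]

RES = [ 0x12  0xd7  0xd9  0xc0  0xd7  0xc0  0xaf  0x22 ]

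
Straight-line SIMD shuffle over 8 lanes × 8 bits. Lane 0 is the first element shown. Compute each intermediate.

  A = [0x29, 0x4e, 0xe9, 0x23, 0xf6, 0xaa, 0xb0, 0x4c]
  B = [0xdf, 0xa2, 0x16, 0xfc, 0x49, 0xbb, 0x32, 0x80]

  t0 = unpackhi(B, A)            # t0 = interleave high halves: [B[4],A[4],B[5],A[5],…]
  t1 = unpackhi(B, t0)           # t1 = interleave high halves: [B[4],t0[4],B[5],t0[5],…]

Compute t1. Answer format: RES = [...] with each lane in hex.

RES = [0x49, 0x32, 0xbb, 0xb0, 0x32, 0x80, 0x80, 0x4c]

t0 = [0x49, 0xf6, 0xbb, 0xaa, 0x32, 0xb0, 0x80, 0x4c]
t1 = [0x49, 0x32, 0xbb, 0xb0, 0x32, 0x80, 0x80, 0x4c]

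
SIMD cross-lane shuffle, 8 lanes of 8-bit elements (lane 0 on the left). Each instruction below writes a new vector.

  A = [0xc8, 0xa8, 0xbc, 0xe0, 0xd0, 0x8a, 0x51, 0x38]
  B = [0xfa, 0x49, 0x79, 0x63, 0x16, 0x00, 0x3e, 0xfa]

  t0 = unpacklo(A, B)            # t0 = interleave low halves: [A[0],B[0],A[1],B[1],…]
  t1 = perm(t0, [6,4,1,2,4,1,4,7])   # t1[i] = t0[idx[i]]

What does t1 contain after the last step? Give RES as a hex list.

→ t0 |c8|fa|a8|49|bc|79|e0|63|
→ t1 |e0|bc|fa|a8|bc|fa|bc|63|

RES = [0xe0, 0xbc, 0xfa, 0xa8, 0xbc, 0xfa, 0xbc, 0x63]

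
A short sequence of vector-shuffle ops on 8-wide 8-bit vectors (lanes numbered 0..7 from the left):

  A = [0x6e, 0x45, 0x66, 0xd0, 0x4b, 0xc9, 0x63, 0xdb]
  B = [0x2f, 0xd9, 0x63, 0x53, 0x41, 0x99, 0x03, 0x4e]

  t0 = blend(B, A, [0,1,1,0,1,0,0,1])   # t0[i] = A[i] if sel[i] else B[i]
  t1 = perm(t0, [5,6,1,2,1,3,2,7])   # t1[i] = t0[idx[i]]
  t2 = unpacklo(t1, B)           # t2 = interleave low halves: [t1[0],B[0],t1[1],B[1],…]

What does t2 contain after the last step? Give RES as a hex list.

t0 = [0x2f, 0x45, 0x66, 0x53, 0x4b, 0x99, 0x03, 0xdb]
t1 = [0x99, 0x03, 0x45, 0x66, 0x45, 0x53, 0x66, 0xdb]
t2 = [0x99, 0x2f, 0x03, 0xd9, 0x45, 0x63, 0x66, 0x53]

RES = [ 0x99  0x2f  0x03  0xd9  0x45  0x63  0x66  0x53 ]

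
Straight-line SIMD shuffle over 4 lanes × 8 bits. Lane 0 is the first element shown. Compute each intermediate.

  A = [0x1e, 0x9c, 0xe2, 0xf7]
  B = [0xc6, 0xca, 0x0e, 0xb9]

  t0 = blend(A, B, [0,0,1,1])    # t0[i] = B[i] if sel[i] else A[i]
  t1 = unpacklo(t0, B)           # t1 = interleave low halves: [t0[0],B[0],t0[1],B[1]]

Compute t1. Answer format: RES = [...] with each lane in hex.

→ t0 |1e|9c|0e|b9|
→ t1 |1e|c6|9c|ca|

RES = [ 0x1e  0xc6  0x9c  0xca ]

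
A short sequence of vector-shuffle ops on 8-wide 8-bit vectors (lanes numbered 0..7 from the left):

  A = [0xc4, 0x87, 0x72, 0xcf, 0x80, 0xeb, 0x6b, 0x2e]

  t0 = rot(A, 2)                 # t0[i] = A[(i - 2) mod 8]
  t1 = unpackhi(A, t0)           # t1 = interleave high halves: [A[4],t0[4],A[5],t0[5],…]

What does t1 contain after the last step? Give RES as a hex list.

RES = [0x80, 0x72, 0xeb, 0xcf, 0x6b, 0x80, 0x2e, 0xeb]

  t0: 6b 2e c4 87 72 cf 80 eb
  t1: 80 72 eb cf 6b 80 2e eb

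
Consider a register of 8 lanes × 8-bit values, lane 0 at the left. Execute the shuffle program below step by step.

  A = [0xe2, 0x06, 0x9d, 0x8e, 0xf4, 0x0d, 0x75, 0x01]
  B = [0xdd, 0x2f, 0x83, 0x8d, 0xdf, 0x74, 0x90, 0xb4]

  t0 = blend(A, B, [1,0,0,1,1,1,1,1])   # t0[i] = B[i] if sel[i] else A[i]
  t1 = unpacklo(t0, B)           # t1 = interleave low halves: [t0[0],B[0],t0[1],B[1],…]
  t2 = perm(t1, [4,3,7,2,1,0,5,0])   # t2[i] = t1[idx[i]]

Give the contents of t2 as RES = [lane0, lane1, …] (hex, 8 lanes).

RES = [0x9d, 0x2f, 0x8d, 0x06, 0xdd, 0xdd, 0x83, 0xdd]

t0 = [0xdd, 0x06, 0x9d, 0x8d, 0xdf, 0x74, 0x90, 0xb4]
t1 = [0xdd, 0xdd, 0x06, 0x2f, 0x9d, 0x83, 0x8d, 0x8d]
t2 = [0x9d, 0x2f, 0x8d, 0x06, 0xdd, 0xdd, 0x83, 0xdd]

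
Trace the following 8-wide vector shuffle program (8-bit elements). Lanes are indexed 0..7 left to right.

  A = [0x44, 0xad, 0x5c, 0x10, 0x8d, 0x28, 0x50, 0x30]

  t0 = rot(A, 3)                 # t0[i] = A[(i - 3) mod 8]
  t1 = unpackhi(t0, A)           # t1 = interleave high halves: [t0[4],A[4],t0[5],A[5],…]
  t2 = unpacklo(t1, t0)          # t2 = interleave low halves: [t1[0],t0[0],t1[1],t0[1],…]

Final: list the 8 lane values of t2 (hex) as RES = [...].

  t0: 28 50 30 44 ad 5c 10 8d
  t1: ad 8d 5c 28 10 50 8d 30
  t2: ad 28 8d 50 5c 30 28 44

RES = [ 0xad  0x28  0x8d  0x50  0x5c  0x30  0x28  0x44 ]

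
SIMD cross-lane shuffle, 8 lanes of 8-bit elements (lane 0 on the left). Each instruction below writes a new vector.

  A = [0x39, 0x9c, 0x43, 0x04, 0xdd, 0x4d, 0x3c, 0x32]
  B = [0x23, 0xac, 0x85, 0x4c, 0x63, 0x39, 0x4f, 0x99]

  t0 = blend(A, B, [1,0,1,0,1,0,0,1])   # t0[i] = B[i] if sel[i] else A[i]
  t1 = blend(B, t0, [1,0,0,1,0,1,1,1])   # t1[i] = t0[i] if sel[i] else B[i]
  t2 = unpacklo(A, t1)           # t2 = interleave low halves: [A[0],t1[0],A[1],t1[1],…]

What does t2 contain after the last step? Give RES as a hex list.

  t0: 23 9c 85 04 63 4d 3c 99
  t1: 23 ac 85 04 63 4d 3c 99
  t2: 39 23 9c ac 43 85 04 04

RES = [0x39, 0x23, 0x9c, 0xac, 0x43, 0x85, 0x04, 0x04]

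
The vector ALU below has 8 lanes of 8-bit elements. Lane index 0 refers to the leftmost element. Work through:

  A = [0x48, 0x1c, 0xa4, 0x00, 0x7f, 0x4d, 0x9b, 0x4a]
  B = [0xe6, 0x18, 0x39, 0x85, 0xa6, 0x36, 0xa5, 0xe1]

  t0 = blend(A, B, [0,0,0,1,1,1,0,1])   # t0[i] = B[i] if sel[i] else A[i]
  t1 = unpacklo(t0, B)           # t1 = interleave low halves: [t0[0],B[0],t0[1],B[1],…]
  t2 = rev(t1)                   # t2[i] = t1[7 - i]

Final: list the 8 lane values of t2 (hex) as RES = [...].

  t0: 48 1c a4 85 a6 36 9b e1
  t1: 48 e6 1c 18 a4 39 85 85
  t2: 85 85 39 a4 18 1c e6 48

RES = [0x85, 0x85, 0x39, 0xa4, 0x18, 0x1c, 0xe6, 0x48]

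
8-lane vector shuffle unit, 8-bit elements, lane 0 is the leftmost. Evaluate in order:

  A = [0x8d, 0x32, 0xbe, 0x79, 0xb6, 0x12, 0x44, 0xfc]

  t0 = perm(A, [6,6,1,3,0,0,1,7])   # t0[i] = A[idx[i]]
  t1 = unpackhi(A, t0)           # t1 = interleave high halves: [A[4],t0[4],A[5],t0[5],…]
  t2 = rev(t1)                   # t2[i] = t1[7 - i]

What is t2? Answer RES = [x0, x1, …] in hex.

RES = [ 0xfc  0xfc  0x32  0x44  0x8d  0x12  0x8d  0xb6 ]

  t0: 44 44 32 79 8d 8d 32 fc
  t1: b6 8d 12 8d 44 32 fc fc
  t2: fc fc 32 44 8d 12 8d b6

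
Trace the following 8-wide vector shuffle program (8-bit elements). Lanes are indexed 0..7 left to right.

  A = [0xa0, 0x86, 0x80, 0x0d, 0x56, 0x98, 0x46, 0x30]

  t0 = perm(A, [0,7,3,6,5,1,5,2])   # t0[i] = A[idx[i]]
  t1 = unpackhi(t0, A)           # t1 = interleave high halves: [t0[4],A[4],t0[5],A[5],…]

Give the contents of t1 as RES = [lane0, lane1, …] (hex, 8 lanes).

  t0: a0 30 0d 46 98 86 98 80
  t1: 98 56 86 98 98 46 80 30

RES = [0x98, 0x56, 0x86, 0x98, 0x98, 0x46, 0x80, 0x30]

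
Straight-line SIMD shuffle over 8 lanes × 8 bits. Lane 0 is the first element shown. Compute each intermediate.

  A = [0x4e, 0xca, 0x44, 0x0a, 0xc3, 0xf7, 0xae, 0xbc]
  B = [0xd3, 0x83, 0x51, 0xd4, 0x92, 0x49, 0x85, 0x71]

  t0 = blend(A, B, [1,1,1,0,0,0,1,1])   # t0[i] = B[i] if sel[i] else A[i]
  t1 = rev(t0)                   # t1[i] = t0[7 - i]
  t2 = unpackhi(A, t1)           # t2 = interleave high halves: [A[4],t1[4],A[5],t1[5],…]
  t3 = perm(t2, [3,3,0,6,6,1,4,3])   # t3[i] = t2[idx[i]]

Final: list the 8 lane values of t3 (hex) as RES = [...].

  t0: d3 83 51 0a c3 f7 85 71
  t1: 71 85 f7 c3 0a 51 83 d3
  t2: c3 0a f7 51 ae 83 bc d3
  t3: 51 51 c3 bc bc 0a ae 51

RES = [0x51, 0x51, 0xc3, 0xbc, 0xbc, 0x0a, 0xae, 0x51]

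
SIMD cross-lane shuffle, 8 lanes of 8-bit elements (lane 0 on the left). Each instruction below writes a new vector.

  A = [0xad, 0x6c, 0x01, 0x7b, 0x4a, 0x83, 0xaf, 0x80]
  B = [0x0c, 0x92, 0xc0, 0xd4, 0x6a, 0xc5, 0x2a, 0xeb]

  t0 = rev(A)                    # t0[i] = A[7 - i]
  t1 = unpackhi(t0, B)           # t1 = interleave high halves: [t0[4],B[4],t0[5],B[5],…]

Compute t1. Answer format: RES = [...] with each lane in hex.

RES = [ 0x7b  0x6a  0x01  0xc5  0x6c  0x2a  0xad  0xeb ]

  t0: 80 af 83 4a 7b 01 6c ad
  t1: 7b 6a 01 c5 6c 2a ad eb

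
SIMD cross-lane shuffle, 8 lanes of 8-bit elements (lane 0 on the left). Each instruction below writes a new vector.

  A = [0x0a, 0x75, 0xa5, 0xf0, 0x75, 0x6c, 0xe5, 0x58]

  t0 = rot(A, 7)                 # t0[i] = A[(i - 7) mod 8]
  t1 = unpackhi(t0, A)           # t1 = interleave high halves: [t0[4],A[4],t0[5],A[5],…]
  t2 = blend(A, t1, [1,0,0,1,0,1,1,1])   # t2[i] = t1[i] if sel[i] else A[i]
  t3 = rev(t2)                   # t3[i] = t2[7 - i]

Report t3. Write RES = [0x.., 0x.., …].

  t0: 75 a5 f0 75 6c e5 58 0a
  t1: 6c 75 e5 6c 58 e5 0a 58
  t2: 6c 75 a5 6c 75 e5 0a 58
  t3: 58 0a e5 75 6c a5 75 6c

RES = [ 0x58  0x0a  0xe5  0x75  0x6c  0xa5  0x75  0x6c ]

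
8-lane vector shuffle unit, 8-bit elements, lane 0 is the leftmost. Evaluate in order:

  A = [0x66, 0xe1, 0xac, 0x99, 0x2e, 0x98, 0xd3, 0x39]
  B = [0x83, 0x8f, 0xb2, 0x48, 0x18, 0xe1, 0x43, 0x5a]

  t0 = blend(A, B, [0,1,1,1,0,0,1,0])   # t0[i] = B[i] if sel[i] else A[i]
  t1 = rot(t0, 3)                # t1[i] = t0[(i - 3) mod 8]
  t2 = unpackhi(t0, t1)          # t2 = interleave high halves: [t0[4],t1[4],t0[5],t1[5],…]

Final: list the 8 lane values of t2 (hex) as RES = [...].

RES = [ 0x2e  0x8f  0x98  0xb2  0x43  0x48  0x39  0x2e ]

  t0: 66 8f b2 48 2e 98 43 39
  t1: 98 43 39 66 8f b2 48 2e
  t2: 2e 8f 98 b2 43 48 39 2e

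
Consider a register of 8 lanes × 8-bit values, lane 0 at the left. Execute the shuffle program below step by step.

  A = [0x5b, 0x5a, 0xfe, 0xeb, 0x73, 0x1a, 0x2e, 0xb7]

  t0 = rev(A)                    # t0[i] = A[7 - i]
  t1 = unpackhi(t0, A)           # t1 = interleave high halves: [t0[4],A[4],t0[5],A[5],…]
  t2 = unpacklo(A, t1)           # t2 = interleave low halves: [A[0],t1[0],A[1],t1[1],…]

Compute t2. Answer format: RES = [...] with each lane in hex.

RES = [0x5b, 0xeb, 0x5a, 0x73, 0xfe, 0xfe, 0xeb, 0x1a]

  t0: b7 2e 1a 73 eb fe 5a 5b
  t1: eb 73 fe 1a 5a 2e 5b b7
  t2: 5b eb 5a 73 fe fe eb 1a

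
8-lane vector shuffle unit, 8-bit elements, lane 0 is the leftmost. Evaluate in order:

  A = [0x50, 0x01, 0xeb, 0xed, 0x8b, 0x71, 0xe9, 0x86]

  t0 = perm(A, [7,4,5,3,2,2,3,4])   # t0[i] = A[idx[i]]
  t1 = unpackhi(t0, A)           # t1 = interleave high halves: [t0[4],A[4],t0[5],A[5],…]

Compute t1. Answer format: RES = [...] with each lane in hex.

RES = [0xeb, 0x8b, 0xeb, 0x71, 0xed, 0xe9, 0x8b, 0x86]

→ t0 |86|8b|71|ed|eb|eb|ed|8b|
→ t1 |eb|8b|eb|71|ed|e9|8b|86|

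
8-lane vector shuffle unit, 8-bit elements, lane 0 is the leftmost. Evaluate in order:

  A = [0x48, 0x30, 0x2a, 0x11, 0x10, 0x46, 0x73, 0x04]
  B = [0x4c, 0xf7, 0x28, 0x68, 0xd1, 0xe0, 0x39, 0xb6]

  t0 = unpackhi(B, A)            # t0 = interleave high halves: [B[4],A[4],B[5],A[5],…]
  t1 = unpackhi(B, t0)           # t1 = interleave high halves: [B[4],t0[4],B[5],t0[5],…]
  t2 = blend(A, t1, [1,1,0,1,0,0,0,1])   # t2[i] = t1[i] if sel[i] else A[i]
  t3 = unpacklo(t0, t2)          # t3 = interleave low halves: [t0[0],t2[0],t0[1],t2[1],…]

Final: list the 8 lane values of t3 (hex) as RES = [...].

→ t0 |d1|10|e0|46|39|73|b6|04|
→ t1 |d1|39|e0|73|39|b6|b6|04|
→ t2 |d1|39|2a|73|10|46|73|04|
→ t3 |d1|d1|10|39|e0|2a|46|73|

RES = [0xd1, 0xd1, 0x10, 0x39, 0xe0, 0x2a, 0x46, 0x73]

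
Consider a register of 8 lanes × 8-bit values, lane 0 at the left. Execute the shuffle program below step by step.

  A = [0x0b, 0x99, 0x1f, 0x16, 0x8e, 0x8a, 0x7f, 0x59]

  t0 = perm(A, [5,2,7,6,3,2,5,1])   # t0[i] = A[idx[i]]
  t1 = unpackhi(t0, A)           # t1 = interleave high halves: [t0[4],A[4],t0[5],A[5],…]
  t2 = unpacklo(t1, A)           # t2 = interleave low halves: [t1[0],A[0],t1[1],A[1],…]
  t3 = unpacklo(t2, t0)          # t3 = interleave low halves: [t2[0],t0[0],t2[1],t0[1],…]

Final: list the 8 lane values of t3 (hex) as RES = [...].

  t0: 8a 1f 59 7f 16 1f 8a 99
  t1: 16 8e 1f 8a 8a 7f 99 59
  t2: 16 0b 8e 99 1f 1f 8a 16
  t3: 16 8a 0b 1f 8e 59 99 7f

RES = [0x16, 0x8a, 0x0b, 0x1f, 0x8e, 0x59, 0x99, 0x7f]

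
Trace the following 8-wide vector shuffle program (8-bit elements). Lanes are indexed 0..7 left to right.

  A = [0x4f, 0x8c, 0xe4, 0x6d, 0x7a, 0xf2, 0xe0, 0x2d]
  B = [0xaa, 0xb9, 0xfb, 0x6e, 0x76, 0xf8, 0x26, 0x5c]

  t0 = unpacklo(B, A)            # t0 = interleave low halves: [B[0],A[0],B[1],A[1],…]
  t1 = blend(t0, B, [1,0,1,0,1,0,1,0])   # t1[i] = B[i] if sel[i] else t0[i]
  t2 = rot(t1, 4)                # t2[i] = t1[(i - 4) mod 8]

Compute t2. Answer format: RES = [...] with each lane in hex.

RES = [ 0x76  0xe4  0x26  0x6d  0xaa  0x4f  0xfb  0x8c ]

  t0: aa 4f b9 8c fb e4 6e 6d
  t1: aa 4f fb 8c 76 e4 26 6d
  t2: 76 e4 26 6d aa 4f fb 8c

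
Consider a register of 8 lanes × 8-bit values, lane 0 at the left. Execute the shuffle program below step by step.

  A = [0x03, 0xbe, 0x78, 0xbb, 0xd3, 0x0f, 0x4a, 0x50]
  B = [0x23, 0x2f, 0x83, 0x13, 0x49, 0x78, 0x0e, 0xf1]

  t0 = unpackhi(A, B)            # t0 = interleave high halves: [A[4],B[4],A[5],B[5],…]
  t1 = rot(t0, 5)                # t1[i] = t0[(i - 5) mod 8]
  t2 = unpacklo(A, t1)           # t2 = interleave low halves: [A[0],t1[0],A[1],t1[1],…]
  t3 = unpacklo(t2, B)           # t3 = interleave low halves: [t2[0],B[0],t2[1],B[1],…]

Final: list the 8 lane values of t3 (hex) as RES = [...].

RES = [0x03, 0x23, 0x78, 0x2f, 0xbe, 0x83, 0x4a, 0x13]

t0 = [0xd3, 0x49, 0x0f, 0x78, 0x4a, 0x0e, 0x50, 0xf1]
t1 = [0x78, 0x4a, 0x0e, 0x50, 0xf1, 0xd3, 0x49, 0x0f]
t2 = [0x03, 0x78, 0xbe, 0x4a, 0x78, 0x0e, 0xbb, 0x50]
t3 = [0x03, 0x23, 0x78, 0x2f, 0xbe, 0x83, 0x4a, 0x13]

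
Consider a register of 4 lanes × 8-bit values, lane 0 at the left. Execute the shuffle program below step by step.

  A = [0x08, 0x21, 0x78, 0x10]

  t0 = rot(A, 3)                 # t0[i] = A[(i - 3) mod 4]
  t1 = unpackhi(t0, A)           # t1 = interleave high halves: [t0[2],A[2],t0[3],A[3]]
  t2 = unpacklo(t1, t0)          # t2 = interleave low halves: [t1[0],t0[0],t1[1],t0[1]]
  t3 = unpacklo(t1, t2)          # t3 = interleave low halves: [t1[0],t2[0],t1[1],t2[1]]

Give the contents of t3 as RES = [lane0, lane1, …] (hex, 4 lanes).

  t0: 21 78 10 08
  t1: 10 78 08 10
  t2: 10 21 78 78
  t3: 10 10 78 21

RES = [0x10, 0x10, 0x78, 0x21]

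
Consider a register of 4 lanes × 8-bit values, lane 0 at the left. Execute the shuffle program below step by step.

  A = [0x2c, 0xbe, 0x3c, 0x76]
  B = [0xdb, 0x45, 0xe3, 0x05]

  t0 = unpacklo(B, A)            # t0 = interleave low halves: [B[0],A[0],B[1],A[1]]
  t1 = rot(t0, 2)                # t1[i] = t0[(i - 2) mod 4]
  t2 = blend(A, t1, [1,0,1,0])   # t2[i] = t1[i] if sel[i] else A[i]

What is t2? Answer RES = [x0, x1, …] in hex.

→ t0 |db|2c|45|be|
→ t1 |45|be|db|2c|
→ t2 |45|be|db|76|

RES = [0x45, 0xbe, 0xdb, 0x76]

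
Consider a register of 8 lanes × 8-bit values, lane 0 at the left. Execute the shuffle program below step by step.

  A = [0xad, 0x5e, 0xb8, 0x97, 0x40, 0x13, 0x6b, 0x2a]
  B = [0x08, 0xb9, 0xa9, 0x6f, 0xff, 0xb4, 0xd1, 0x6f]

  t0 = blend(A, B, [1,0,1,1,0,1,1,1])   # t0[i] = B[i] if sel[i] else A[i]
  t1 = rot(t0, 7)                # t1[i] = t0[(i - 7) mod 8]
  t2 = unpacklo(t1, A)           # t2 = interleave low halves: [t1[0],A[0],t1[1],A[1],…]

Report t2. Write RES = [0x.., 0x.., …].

RES = [0x5e, 0xad, 0xa9, 0x5e, 0x6f, 0xb8, 0x40, 0x97]

  t0: 08 5e a9 6f 40 b4 d1 6f
  t1: 5e a9 6f 40 b4 d1 6f 08
  t2: 5e ad a9 5e 6f b8 40 97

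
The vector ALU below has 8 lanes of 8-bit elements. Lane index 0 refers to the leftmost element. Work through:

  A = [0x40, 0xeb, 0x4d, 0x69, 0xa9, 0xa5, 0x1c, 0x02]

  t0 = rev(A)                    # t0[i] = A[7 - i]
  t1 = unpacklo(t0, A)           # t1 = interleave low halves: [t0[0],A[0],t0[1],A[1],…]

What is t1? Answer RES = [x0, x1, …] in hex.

→ t0 |02|1c|a5|a9|69|4d|eb|40|
→ t1 |02|40|1c|eb|a5|4d|a9|69|

RES = [0x02, 0x40, 0x1c, 0xeb, 0xa5, 0x4d, 0xa9, 0x69]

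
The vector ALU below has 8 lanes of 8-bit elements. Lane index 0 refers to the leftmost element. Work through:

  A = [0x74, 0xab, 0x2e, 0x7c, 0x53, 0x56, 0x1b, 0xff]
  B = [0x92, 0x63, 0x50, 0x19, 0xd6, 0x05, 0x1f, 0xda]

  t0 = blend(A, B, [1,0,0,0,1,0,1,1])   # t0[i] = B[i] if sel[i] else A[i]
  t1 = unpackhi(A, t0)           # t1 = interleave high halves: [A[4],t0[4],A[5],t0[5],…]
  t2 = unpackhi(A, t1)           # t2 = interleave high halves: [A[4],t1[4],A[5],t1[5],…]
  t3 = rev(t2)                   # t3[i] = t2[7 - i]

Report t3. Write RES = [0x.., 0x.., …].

  t0: 92 ab 2e 7c d6 56 1f da
  t1: 53 d6 56 56 1b 1f ff da
  t2: 53 1b 56 1f 1b ff ff da
  t3: da ff ff 1b 1f 56 1b 53

RES = [ 0xda  0xff  0xff  0x1b  0x1f  0x56  0x1b  0x53 ]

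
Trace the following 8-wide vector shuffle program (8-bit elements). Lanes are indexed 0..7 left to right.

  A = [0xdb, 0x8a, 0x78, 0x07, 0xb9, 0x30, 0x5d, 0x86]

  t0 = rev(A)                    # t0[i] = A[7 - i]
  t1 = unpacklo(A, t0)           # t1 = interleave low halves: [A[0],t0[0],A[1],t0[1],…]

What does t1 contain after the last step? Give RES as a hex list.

RES = [ 0xdb  0x86  0x8a  0x5d  0x78  0x30  0x07  0xb9 ]

  t0: 86 5d 30 b9 07 78 8a db
  t1: db 86 8a 5d 78 30 07 b9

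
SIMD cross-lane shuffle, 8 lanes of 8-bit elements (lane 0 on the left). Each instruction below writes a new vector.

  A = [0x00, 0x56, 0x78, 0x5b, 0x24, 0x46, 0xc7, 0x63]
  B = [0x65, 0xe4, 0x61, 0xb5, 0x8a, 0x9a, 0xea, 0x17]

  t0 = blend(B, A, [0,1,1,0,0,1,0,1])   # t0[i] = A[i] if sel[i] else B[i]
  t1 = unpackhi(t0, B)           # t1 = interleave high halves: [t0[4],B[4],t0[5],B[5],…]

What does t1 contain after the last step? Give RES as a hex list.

RES = [0x8a, 0x8a, 0x46, 0x9a, 0xea, 0xea, 0x63, 0x17]

t0 = [0x65, 0x56, 0x78, 0xb5, 0x8a, 0x46, 0xea, 0x63]
t1 = [0x8a, 0x8a, 0x46, 0x9a, 0xea, 0xea, 0x63, 0x17]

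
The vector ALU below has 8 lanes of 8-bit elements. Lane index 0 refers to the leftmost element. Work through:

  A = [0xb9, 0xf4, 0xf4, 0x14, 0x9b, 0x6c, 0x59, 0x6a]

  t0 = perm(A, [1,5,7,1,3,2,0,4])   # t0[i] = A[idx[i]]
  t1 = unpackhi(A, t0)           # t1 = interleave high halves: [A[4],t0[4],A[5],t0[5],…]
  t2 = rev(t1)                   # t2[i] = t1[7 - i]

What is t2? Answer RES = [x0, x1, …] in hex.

t0 = [0xf4, 0x6c, 0x6a, 0xf4, 0x14, 0xf4, 0xb9, 0x9b]
t1 = [0x9b, 0x14, 0x6c, 0xf4, 0x59, 0xb9, 0x6a, 0x9b]
t2 = [0x9b, 0x6a, 0xb9, 0x59, 0xf4, 0x6c, 0x14, 0x9b]

RES = [ 0x9b  0x6a  0xb9  0x59  0xf4  0x6c  0x14  0x9b ]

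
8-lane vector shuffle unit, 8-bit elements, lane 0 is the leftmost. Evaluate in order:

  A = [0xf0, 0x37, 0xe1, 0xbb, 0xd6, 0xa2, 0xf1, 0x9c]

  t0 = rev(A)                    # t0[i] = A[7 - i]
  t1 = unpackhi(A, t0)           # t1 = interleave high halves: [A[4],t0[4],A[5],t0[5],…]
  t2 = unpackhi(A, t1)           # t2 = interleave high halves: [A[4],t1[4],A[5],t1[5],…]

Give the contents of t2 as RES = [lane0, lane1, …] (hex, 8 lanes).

→ t0 |9c|f1|a2|d6|bb|e1|37|f0|
→ t1 |d6|bb|a2|e1|f1|37|9c|f0|
→ t2 |d6|f1|a2|37|f1|9c|9c|f0|

RES = [ 0xd6  0xf1  0xa2  0x37  0xf1  0x9c  0x9c  0xf0 ]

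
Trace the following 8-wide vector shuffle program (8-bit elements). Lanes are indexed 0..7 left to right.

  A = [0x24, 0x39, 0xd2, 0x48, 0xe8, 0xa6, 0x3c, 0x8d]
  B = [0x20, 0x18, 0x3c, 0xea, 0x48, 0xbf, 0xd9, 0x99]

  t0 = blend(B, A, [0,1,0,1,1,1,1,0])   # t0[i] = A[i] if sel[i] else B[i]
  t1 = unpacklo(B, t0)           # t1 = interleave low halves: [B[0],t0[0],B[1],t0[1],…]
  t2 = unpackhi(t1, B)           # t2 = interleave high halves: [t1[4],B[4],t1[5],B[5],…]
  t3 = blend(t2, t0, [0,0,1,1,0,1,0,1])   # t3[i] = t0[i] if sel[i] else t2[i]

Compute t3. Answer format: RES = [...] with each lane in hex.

RES = [0x3c, 0x48, 0x3c, 0x48, 0xea, 0xa6, 0x48, 0x99]

t0 = [0x20, 0x39, 0x3c, 0x48, 0xe8, 0xa6, 0x3c, 0x99]
t1 = [0x20, 0x20, 0x18, 0x39, 0x3c, 0x3c, 0xea, 0x48]
t2 = [0x3c, 0x48, 0x3c, 0xbf, 0xea, 0xd9, 0x48, 0x99]
t3 = [0x3c, 0x48, 0x3c, 0x48, 0xea, 0xa6, 0x48, 0x99]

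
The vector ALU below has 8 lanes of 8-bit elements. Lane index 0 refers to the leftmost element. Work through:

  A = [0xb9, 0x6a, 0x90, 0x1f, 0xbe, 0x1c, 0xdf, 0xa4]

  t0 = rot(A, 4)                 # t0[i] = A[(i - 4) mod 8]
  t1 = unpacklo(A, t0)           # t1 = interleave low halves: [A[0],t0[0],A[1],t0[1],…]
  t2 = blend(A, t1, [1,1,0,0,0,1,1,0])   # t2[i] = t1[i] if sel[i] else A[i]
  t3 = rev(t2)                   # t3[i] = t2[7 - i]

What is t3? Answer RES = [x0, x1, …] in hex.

→ t0 |be|1c|df|a4|b9|6a|90|1f|
→ t1 |b9|be|6a|1c|90|df|1f|a4|
→ t2 |b9|be|90|1f|be|df|1f|a4|
→ t3 |a4|1f|df|be|1f|90|be|b9|

RES = [0xa4, 0x1f, 0xdf, 0xbe, 0x1f, 0x90, 0xbe, 0xb9]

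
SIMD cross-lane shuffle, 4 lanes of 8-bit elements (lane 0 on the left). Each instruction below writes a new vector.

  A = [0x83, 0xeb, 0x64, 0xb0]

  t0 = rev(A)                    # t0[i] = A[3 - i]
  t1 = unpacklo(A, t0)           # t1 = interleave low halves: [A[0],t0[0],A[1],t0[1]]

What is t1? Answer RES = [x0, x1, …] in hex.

RES = [0x83, 0xb0, 0xeb, 0x64]

t0 = [0xb0, 0x64, 0xeb, 0x83]
t1 = [0x83, 0xb0, 0xeb, 0x64]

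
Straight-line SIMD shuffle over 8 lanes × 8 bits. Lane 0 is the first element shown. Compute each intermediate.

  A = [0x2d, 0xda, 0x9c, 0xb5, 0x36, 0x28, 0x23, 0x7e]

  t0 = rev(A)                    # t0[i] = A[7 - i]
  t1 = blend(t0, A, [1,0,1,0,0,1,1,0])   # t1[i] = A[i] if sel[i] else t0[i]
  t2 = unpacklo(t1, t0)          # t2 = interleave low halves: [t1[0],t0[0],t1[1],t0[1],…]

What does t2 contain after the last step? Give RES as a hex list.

RES = [0x2d, 0x7e, 0x23, 0x23, 0x9c, 0x28, 0x36, 0x36]

→ t0 |7e|23|28|36|b5|9c|da|2d|
→ t1 |2d|23|9c|36|b5|28|23|2d|
→ t2 |2d|7e|23|23|9c|28|36|36|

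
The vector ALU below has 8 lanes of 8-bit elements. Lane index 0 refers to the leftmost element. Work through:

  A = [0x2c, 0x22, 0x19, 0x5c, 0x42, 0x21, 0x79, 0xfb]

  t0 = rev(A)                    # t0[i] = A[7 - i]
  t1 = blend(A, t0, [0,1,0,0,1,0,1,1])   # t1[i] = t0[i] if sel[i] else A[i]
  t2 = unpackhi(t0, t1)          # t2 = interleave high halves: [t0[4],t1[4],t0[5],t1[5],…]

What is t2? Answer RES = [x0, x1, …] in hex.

RES = [ 0x5c  0x5c  0x19  0x21  0x22  0x22  0x2c  0x2c ]

→ t0 |fb|79|21|42|5c|19|22|2c|
→ t1 |2c|79|19|5c|5c|21|22|2c|
→ t2 |5c|5c|19|21|22|22|2c|2c|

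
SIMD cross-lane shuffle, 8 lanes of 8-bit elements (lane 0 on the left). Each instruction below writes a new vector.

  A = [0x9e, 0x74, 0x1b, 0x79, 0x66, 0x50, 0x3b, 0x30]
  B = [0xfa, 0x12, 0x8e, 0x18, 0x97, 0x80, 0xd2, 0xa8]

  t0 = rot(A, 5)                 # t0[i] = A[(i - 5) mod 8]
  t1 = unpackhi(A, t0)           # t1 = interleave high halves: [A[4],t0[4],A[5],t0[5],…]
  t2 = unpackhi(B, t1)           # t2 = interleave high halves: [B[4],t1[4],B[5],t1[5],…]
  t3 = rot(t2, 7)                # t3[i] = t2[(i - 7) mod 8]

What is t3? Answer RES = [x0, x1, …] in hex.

RES = [0x3b, 0x80, 0x74, 0xd2, 0x30, 0xa8, 0x1b, 0x97]

t0 = [0x79, 0x66, 0x50, 0x3b, 0x30, 0x9e, 0x74, 0x1b]
t1 = [0x66, 0x30, 0x50, 0x9e, 0x3b, 0x74, 0x30, 0x1b]
t2 = [0x97, 0x3b, 0x80, 0x74, 0xd2, 0x30, 0xa8, 0x1b]
t3 = [0x3b, 0x80, 0x74, 0xd2, 0x30, 0xa8, 0x1b, 0x97]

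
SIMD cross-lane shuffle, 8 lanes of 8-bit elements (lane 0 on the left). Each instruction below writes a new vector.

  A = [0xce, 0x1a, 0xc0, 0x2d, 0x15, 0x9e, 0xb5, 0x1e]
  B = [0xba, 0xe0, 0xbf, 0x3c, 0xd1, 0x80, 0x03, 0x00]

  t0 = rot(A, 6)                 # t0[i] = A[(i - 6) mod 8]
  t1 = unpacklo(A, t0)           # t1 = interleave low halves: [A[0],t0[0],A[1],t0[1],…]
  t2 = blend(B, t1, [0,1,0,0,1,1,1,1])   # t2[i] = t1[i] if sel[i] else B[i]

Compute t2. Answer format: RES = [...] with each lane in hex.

→ t0 |c0|2d|15|9e|b5|1e|ce|1a|
→ t1 |ce|c0|1a|2d|c0|15|2d|9e|
→ t2 |ba|c0|bf|3c|c0|15|2d|9e|

RES = [0xba, 0xc0, 0xbf, 0x3c, 0xc0, 0x15, 0x2d, 0x9e]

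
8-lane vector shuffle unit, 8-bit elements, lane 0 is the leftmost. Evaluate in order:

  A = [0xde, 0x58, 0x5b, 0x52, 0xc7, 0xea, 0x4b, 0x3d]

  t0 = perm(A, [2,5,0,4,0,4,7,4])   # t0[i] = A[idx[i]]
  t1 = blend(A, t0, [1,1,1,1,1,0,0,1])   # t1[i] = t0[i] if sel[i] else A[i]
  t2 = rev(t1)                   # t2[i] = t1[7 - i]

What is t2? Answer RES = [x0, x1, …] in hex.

→ t0 |5b|ea|de|c7|de|c7|3d|c7|
→ t1 |5b|ea|de|c7|de|ea|4b|c7|
→ t2 |c7|4b|ea|de|c7|de|ea|5b|

RES = [ 0xc7  0x4b  0xea  0xde  0xc7  0xde  0xea  0x5b ]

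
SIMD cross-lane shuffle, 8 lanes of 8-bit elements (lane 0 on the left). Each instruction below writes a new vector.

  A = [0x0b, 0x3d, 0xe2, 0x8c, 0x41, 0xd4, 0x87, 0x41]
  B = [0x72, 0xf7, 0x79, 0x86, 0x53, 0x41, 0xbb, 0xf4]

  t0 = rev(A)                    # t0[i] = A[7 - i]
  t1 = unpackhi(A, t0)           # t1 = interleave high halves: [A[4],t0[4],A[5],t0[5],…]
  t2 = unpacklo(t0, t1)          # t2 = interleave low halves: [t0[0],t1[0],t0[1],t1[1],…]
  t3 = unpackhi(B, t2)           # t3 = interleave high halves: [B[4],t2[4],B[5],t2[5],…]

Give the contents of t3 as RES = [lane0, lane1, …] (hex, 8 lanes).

→ t0 |41|87|d4|41|8c|e2|3d|0b|
→ t1 |41|8c|d4|e2|87|3d|41|0b|
→ t2 |41|41|87|8c|d4|d4|41|e2|
→ t3 |53|d4|41|d4|bb|41|f4|e2|

RES = [ 0x53  0xd4  0x41  0xd4  0xbb  0x41  0xf4  0xe2 ]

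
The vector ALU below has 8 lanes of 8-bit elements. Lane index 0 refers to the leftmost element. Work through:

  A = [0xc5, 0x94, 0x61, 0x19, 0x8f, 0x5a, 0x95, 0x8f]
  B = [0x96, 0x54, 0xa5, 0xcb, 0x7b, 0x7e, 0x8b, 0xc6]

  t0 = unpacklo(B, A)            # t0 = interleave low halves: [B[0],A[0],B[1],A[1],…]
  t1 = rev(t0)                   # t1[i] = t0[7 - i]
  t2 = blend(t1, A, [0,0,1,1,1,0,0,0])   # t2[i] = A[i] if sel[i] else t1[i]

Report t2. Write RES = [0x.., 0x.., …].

RES = [ 0x19  0xcb  0x61  0x19  0x8f  0x54  0xc5  0x96 ]

→ t0 |96|c5|54|94|a5|61|cb|19|
→ t1 |19|cb|61|a5|94|54|c5|96|
→ t2 |19|cb|61|19|8f|54|c5|96|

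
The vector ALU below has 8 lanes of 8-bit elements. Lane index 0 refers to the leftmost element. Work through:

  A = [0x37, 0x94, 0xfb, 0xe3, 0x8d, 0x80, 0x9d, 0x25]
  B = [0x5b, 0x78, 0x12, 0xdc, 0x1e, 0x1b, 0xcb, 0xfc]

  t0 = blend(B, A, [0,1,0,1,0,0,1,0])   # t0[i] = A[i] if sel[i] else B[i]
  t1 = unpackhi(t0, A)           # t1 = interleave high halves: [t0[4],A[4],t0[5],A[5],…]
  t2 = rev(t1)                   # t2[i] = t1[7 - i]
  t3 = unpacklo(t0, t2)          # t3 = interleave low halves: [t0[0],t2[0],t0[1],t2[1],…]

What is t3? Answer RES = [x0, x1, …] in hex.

  t0: 5b 94 12 e3 1e 1b 9d fc
  t1: 1e 8d 1b 80 9d 9d fc 25
  t2: 25 fc 9d 9d 80 1b 8d 1e
  t3: 5b 25 94 fc 12 9d e3 9d

RES = [ 0x5b  0x25  0x94  0xfc  0x12  0x9d  0xe3  0x9d ]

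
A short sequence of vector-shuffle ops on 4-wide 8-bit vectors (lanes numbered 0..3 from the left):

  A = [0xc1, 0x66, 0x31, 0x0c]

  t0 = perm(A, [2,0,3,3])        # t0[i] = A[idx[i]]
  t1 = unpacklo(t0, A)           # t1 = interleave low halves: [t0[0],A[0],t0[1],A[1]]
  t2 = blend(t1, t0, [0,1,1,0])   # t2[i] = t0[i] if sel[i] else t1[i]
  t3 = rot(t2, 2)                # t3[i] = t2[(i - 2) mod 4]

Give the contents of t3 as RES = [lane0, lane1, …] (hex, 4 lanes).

→ t0 |31|c1|0c|0c|
→ t1 |31|c1|c1|66|
→ t2 |31|c1|0c|66|
→ t3 |0c|66|31|c1|

RES = [ 0x0c  0x66  0x31  0xc1 ]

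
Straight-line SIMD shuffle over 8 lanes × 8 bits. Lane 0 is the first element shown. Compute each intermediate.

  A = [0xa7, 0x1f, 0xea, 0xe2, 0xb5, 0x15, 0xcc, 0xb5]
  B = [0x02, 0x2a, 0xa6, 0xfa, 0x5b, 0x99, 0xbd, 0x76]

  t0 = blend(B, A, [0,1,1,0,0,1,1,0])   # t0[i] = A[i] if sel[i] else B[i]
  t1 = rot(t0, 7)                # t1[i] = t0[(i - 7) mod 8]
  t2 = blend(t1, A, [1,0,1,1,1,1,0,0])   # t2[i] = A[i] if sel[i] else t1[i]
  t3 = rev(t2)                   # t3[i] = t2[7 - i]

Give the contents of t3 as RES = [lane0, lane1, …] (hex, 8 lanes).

t0 = [0x02, 0x1f, 0xea, 0xfa, 0x5b, 0x15, 0xcc, 0x76]
t1 = [0x1f, 0xea, 0xfa, 0x5b, 0x15, 0xcc, 0x76, 0x02]
t2 = [0xa7, 0xea, 0xea, 0xe2, 0xb5, 0x15, 0x76, 0x02]
t3 = [0x02, 0x76, 0x15, 0xb5, 0xe2, 0xea, 0xea, 0xa7]

RES = [0x02, 0x76, 0x15, 0xb5, 0xe2, 0xea, 0xea, 0xa7]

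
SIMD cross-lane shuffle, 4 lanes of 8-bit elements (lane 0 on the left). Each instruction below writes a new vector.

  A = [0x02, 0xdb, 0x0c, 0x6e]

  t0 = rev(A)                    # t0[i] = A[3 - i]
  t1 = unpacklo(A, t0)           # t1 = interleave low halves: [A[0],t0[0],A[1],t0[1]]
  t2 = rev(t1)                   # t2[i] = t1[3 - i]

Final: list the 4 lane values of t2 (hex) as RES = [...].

t0 = [0x6e, 0x0c, 0xdb, 0x02]
t1 = [0x02, 0x6e, 0xdb, 0x0c]
t2 = [0x0c, 0xdb, 0x6e, 0x02]

RES = [ 0x0c  0xdb  0x6e  0x02 ]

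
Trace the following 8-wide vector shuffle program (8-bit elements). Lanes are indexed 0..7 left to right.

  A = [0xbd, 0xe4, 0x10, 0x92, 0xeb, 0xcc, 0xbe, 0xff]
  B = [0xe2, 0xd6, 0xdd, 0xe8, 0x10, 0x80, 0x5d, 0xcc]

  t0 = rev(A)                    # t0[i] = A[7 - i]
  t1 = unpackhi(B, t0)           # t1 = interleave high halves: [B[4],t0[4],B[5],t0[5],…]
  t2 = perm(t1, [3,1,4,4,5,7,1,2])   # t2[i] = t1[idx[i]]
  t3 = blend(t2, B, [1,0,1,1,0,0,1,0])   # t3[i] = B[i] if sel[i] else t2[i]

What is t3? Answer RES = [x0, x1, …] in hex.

RES = [ 0xe2  0x92  0xdd  0xe8  0xe4  0xbd  0x5d  0x80 ]

t0 = [0xff, 0xbe, 0xcc, 0xeb, 0x92, 0x10, 0xe4, 0xbd]
t1 = [0x10, 0x92, 0x80, 0x10, 0x5d, 0xe4, 0xcc, 0xbd]
t2 = [0x10, 0x92, 0x5d, 0x5d, 0xe4, 0xbd, 0x92, 0x80]
t3 = [0xe2, 0x92, 0xdd, 0xe8, 0xe4, 0xbd, 0x5d, 0x80]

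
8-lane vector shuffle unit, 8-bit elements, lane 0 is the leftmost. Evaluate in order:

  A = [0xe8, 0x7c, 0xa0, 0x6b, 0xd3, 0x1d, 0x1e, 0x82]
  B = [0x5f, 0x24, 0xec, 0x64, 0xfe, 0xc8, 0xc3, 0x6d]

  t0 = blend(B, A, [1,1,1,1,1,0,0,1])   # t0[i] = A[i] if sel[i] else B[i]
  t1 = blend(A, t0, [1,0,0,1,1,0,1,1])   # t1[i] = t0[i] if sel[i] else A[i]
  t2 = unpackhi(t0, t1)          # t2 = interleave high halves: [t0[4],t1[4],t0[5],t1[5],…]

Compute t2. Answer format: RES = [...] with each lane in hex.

  t0: e8 7c a0 6b d3 c8 c3 82
  t1: e8 7c a0 6b d3 1d c3 82
  t2: d3 d3 c8 1d c3 c3 82 82

RES = [0xd3, 0xd3, 0xc8, 0x1d, 0xc3, 0xc3, 0x82, 0x82]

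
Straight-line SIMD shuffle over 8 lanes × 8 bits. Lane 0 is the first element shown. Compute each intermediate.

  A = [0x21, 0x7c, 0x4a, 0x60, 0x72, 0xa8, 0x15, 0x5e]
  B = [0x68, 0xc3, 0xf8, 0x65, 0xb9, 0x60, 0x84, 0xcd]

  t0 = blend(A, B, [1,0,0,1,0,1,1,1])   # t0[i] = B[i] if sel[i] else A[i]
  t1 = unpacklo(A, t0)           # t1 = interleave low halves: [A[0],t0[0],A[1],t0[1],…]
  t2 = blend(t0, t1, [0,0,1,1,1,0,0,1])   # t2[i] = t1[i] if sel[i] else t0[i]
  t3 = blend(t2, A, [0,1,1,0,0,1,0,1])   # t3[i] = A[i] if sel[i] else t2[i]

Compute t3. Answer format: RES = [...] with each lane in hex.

  t0: 68 7c 4a 65 72 60 84 cd
  t1: 21 68 7c 7c 4a 4a 60 65
  t2: 68 7c 7c 7c 4a 60 84 65
  t3: 68 7c 4a 7c 4a a8 84 5e

RES = [0x68, 0x7c, 0x4a, 0x7c, 0x4a, 0xa8, 0x84, 0x5e]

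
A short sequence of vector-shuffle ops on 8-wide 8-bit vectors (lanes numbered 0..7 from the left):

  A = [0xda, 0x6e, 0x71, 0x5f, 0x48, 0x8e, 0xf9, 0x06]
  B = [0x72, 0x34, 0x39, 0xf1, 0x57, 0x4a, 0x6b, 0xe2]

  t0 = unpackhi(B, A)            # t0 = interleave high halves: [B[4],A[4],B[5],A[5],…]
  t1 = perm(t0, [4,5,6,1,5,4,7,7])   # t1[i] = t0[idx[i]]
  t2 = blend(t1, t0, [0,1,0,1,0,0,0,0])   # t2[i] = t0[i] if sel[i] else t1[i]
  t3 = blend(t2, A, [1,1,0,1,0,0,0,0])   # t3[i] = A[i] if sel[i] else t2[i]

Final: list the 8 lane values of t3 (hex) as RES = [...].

RES = [ 0xda  0x6e  0xe2  0x5f  0xf9  0x6b  0x06  0x06 ]

→ t0 |57|48|4a|8e|6b|f9|e2|06|
→ t1 |6b|f9|e2|48|f9|6b|06|06|
→ t2 |6b|48|e2|8e|f9|6b|06|06|
→ t3 |da|6e|e2|5f|f9|6b|06|06|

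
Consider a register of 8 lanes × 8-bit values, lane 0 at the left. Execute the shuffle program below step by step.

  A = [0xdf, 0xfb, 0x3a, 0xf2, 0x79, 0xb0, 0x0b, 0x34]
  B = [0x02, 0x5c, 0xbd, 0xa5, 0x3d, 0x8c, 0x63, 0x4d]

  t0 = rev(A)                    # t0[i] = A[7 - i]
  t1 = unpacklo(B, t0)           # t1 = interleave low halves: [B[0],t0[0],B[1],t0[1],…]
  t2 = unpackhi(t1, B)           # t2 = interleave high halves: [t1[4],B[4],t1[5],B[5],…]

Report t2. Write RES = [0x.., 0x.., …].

→ t0 |34|0b|b0|79|f2|3a|fb|df|
→ t1 |02|34|5c|0b|bd|b0|a5|79|
→ t2 |bd|3d|b0|8c|a5|63|79|4d|

RES = [ 0xbd  0x3d  0xb0  0x8c  0xa5  0x63  0x79  0x4d ]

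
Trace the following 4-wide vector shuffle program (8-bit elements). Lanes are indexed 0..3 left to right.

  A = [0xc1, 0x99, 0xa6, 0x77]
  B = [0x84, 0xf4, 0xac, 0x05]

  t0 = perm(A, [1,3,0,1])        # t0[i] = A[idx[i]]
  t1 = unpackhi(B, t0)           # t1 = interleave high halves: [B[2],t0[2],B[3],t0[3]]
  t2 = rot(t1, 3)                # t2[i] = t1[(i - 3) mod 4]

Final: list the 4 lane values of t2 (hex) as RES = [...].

RES = [ 0xc1  0x05  0x99  0xac ]

  t0: 99 77 c1 99
  t1: ac c1 05 99
  t2: c1 05 99 ac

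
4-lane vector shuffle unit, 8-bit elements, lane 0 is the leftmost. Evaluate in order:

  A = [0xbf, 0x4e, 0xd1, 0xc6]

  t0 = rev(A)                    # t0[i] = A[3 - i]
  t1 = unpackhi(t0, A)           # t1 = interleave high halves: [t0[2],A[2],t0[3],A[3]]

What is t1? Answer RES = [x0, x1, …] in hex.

t0 = [0xc6, 0xd1, 0x4e, 0xbf]
t1 = [0x4e, 0xd1, 0xbf, 0xc6]

RES = [0x4e, 0xd1, 0xbf, 0xc6]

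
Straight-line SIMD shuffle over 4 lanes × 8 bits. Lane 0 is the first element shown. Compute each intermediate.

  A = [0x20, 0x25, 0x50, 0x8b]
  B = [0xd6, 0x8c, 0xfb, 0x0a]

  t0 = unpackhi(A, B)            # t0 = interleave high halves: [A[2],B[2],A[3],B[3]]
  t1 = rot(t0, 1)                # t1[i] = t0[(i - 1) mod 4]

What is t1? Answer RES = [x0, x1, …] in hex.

t0 = [0x50, 0xfb, 0x8b, 0x0a]
t1 = [0x0a, 0x50, 0xfb, 0x8b]

RES = [ 0x0a  0x50  0xfb  0x8b ]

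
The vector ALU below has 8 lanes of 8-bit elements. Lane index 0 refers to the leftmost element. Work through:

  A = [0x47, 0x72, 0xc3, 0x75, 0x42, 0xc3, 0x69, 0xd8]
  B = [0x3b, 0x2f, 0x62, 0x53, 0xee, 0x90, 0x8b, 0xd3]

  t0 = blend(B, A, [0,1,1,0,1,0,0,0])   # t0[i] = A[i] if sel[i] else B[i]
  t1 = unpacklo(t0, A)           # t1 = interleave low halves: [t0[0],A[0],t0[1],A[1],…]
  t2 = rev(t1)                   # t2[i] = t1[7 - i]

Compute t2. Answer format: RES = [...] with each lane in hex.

RES = [0x75, 0x53, 0xc3, 0xc3, 0x72, 0x72, 0x47, 0x3b]

t0 = [0x3b, 0x72, 0xc3, 0x53, 0x42, 0x90, 0x8b, 0xd3]
t1 = [0x3b, 0x47, 0x72, 0x72, 0xc3, 0xc3, 0x53, 0x75]
t2 = [0x75, 0x53, 0xc3, 0xc3, 0x72, 0x72, 0x47, 0x3b]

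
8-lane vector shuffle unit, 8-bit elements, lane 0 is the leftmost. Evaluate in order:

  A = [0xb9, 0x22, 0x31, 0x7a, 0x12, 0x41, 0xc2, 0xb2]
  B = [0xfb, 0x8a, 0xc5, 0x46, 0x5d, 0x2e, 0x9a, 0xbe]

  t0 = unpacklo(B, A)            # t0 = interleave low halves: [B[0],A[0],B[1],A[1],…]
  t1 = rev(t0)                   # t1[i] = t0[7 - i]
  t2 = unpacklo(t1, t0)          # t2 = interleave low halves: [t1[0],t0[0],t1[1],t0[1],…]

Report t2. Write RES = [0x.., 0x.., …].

RES = [0x7a, 0xfb, 0x46, 0xb9, 0x31, 0x8a, 0xc5, 0x22]

→ t0 |fb|b9|8a|22|c5|31|46|7a|
→ t1 |7a|46|31|c5|22|8a|b9|fb|
→ t2 |7a|fb|46|b9|31|8a|c5|22|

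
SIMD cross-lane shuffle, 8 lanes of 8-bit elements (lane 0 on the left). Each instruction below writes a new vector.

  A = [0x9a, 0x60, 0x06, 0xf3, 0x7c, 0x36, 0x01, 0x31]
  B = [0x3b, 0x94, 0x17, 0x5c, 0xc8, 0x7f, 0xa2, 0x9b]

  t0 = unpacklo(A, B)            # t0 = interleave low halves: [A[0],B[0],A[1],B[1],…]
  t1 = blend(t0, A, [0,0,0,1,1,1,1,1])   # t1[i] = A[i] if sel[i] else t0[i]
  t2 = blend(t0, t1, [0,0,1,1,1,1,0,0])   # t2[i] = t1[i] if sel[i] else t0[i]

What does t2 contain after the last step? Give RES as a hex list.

  t0: 9a 3b 60 94 06 17 f3 5c
  t1: 9a 3b 60 f3 7c 36 01 31
  t2: 9a 3b 60 f3 7c 36 f3 5c

RES = [0x9a, 0x3b, 0x60, 0xf3, 0x7c, 0x36, 0xf3, 0x5c]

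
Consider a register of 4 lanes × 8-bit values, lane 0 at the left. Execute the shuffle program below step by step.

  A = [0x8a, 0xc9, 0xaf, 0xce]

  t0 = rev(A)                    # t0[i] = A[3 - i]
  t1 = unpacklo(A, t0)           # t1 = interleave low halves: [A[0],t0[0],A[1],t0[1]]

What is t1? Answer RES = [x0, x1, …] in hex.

RES = [0x8a, 0xce, 0xc9, 0xaf]

→ t0 |ce|af|c9|8a|
→ t1 |8a|ce|c9|af|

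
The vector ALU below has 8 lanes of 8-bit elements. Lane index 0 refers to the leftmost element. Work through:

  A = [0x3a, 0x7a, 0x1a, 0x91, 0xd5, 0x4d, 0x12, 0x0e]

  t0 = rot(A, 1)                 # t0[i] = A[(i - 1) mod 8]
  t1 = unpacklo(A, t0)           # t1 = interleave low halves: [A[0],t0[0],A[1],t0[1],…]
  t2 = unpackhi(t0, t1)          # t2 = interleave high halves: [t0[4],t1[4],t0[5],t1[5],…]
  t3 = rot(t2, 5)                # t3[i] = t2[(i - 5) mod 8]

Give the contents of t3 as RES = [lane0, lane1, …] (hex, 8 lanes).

RES = [ 0x7a  0x4d  0x91  0x12  0x1a  0x91  0x1a  0xd5 ]

t0 = [0x0e, 0x3a, 0x7a, 0x1a, 0x91, 0xd5, 0x4d, 0x12]
t1 = [0x3a, 0x0e, 0x7a, 0x3a, 0x1a, 0x7a, 0x91, 0x1a]
t2 = [0x91, 0x1a, 0xd5, 0x7a, 0x4d, 0x91, 0x12, 0x1a]
t3 = [0x7a, 0x4d, 0x91, 0x12, 0x1a, 0x91, 0x1a, 0xd5]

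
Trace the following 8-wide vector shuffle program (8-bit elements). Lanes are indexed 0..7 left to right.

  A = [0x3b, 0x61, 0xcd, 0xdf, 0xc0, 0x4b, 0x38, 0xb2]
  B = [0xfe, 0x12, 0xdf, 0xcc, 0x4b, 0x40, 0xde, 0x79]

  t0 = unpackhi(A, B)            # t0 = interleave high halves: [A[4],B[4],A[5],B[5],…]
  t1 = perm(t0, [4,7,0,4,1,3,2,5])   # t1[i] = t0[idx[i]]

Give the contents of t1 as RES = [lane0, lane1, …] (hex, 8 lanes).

t0 = [0xc0, 0x4b, 0x4b, 0x40, 0x38, 0xde, 0xb2, 0x79]
t1 = [0x38, 0x79, 0xc0, 0x38, 0x4b, 0x40, 0x4b, 0xde]

RES = [0x38, 0x79, 0xc0, 0x38, 0x4b, 0x40, 0x4b, 0xde]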